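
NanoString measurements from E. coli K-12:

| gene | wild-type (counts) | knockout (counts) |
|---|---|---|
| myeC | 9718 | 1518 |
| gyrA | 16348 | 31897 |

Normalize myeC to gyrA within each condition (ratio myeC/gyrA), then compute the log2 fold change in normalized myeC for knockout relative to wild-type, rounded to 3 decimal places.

myeC/gyrA (wild-type) = 9718 / 16348 = 0.59445
myeC/gyrA (knockout) = 1518 / 31897 = 0.047591
Fold change = 0.047591 / 0.59445 = 0.0801
log2(0.0801) = -3.6428

-3.643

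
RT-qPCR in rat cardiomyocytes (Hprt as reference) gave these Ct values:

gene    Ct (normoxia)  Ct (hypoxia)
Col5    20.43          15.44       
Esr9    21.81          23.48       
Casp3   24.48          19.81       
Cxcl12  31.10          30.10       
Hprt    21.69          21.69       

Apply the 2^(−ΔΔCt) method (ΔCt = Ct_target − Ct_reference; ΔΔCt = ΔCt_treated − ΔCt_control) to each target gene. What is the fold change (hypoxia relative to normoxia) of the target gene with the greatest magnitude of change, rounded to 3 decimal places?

31.779

Col5: ΔΔCt = (15.44−21.69) − (20.43−21.69) = -6.25 − (-1.26) = -4.99; fold change = 2^4.99 = 31.779
Esr9: ΔΔCt = (23.48−21.69) − (21.81−21.69) = 1.79 − 0.12 = 1.67; fold change = 2^-1.67 = 0.314
Casp3: ΔΔCt = (19.81−21.69) − (24.48−21.69) = -1.88 − 2.79 = -4.67; fold change = 2^4.67 = 25.457
Cxcl12: ΔΔCt = (30.10−21.69) − (31.10−21.69) = 8.41 − 9.41 = -1.00; fold change = 2^1.00 = 2.000
Col5 has the largest |ΔΔCt| = 4.99.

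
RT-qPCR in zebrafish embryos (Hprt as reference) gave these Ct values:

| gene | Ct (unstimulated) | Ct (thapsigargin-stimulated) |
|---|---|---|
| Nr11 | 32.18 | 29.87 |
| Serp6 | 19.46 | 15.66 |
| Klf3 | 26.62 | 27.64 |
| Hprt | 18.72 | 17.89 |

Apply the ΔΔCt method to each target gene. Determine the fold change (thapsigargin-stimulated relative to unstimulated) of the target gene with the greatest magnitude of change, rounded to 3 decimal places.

Nr11: ΔΔCt = (29.87−17.89) − (32.18−18.72) = 11.98 − 13.46 = -1.48; fold change = 2^1.48 = 2.789
Serp6: ΔΔCt = (15.66−17.89) − (19.46−18.72) = -2.23 − 0.74 = -2.97; fold change = 2^2.97 = 7.835
Klf3: ΔΔCt = (27.64−17.89) − (26.62−18.72) = 9.75 − 7.90 = 1.85; fold change = 2^-1.85 = 0.277
Serp6 has the largest |ΔΔCt| = 2.97.

7.835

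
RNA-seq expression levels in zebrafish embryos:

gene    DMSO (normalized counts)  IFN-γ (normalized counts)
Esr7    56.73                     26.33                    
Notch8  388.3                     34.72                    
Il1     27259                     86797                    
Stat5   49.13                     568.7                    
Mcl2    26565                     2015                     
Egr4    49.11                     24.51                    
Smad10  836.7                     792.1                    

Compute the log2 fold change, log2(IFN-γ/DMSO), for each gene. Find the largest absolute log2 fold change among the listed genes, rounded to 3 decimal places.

3.721

log2(26.33/56.73) = -1.107  (Esr7)
log2(34.72/388.3) = -3.483  (Notch8)
log2(86797/27259) = 1.671  (Il1)
log2(568.7/49.13) = 3.533  (Stat5)
log2(2015/26565) = -3.721  (Mcl2)
log2(24.51/49.11) = -1.003  (Egr4)
log2(792.1/836.7) = -0.079  (Smad10)
The largest magnitude belongs to Mcl2.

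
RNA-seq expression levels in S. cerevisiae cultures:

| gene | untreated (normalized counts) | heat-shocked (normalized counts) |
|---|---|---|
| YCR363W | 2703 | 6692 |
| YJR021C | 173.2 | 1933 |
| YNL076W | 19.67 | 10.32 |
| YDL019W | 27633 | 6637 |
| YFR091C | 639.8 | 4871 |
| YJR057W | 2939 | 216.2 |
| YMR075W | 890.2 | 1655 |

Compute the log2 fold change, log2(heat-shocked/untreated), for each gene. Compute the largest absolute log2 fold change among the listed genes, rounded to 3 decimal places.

3.765

log2(6692/2703) = 1.308  (YCR363W)
log2(1933/173.2) = 3.480  (YJR021C)
log2(10.32/19.67) = -0.931  (YNL076W)
log2(6637/27633) = -2.058  (YDL019W)
log2(4871/639.8) = 2.929  (YFR091C)
log2(216.2/2939) = -3.765  (YJR057W)
log2(1655/890.2) = 0.895  (YMR075W)
The largest magnitude belongs to YJR057W.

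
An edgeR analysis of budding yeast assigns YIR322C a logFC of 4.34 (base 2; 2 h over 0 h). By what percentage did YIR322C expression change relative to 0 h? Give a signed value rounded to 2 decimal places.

1925.21%

Fold change = 2^(4.34) = 20.2521
Percent change = (FC − 1) × 100% = (20.2521 − 1) × 100 = 1925.21%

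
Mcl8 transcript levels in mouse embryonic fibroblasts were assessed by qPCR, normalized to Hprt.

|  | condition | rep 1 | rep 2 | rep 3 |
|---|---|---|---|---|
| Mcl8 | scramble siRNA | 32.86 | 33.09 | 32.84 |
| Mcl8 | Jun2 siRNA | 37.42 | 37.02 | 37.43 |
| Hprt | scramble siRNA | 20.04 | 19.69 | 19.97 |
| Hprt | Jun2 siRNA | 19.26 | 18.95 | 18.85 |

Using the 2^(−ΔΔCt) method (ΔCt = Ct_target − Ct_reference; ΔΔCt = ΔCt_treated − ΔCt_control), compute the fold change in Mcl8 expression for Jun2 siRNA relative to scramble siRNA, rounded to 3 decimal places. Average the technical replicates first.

Mean Ct: Mcl8 scramble siRNA 32.930; Mcl8 Jun2 siRNA 37.290; Hprt scramble siRNA 19.900; Hprt Jun2 siRNA 19.020
ΔCt(scramble siRNA) = 32.930 − 19.900 = 13.030
ΔCt(Jun2 siRNA) = 37.290 − 19.020 = 18.270
ΔΔCt = 18.270 − 13.030 = 5.240
Fold change = 2^(−5.240) = 0.0265

0.026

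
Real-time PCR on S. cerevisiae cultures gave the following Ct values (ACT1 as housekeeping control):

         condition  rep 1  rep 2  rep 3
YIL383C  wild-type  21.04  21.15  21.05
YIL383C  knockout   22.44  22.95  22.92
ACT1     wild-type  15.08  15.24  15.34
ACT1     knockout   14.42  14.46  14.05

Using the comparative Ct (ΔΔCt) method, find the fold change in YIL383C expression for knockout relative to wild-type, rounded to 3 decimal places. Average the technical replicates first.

0.165

Mean Ct: YIL383C wild-type 21.080; YIL383C knockout 22.770; ACT1 wild-type 15.220; ACT1 knockout 14.310
ΔCt(wild-type) = 21.080 − 15.220 = 5.860
ΔCt(knockout) = 22.770 − 14.310 = 8.460
ΔΔCt = 8.460 − 5.860 = 2.600
Fold change = 2^(−2.600) = 0.1649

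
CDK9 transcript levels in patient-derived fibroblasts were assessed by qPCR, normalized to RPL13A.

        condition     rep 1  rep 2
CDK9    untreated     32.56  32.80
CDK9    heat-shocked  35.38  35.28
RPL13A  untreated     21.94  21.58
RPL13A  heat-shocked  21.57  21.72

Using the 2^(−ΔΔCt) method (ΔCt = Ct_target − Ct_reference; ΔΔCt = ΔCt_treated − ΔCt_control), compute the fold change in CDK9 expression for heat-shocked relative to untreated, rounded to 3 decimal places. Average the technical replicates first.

Mean Ct: CDK9 untreated 32.680; CDK9 heat-shocked 35.330; RPL13A untreated 21.760; RPL13A heat-shocked 21.645
ΔCt(untreated) = 32.680 − 21.760 = 10.920
ΔCt(heat-shocked) = 35.330 − 21.645 = 13.685
ΔΔCt = 13.685 − 10.920 = 2.765
Fold change = 2^(−2.765) = 0.1471

0.147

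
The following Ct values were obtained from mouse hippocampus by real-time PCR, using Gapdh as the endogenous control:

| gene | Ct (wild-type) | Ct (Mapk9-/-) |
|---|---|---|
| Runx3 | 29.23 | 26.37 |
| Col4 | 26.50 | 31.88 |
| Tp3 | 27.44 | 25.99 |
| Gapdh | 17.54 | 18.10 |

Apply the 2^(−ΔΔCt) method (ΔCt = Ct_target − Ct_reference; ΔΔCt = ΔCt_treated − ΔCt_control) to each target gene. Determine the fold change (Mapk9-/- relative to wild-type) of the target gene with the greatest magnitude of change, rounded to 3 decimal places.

Runx3: ΔΔCt = (26.37−18.10) − (29.23−17.54) = 8.27 − 11.69 = -3.42; fold change = 2^3.42 = 10.703
Col4: ΔΔCt = (31.88−18.10) − (26.50−17.54) = 13.78 − 8.96 = 4.82; fold change = 2^-4.82 = 0.035
Tp3: ΔΔCt = (25.99−18.10) − (27.44−17.54) = 7.89 − 9.90 = -2.01; fold change = 2^2.01 = 4.028
Col4 has the largest |ΔΔCt| = 4.82.

0.035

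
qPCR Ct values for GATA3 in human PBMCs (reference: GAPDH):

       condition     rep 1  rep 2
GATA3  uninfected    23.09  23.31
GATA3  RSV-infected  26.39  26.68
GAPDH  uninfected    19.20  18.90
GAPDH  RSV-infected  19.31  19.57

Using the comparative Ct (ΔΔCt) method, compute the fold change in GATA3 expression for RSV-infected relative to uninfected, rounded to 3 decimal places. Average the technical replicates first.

Mean Ct: GATA3 uninfected 23.200; GATA3 RSV-infected 26.535; GAPDH uninfected 19.050; GAPDH RSV-infected 19.440
ΔCt(uninfected) = 23.200 − 19.050 = 4.150
ΔCt(RSV-infected) = 26.535 − 19.440 = 7.095
ΔΔCt = 7.095 − 4.150 = 2.945
Fold change = 2^(−2.945) = 0.1299

0.130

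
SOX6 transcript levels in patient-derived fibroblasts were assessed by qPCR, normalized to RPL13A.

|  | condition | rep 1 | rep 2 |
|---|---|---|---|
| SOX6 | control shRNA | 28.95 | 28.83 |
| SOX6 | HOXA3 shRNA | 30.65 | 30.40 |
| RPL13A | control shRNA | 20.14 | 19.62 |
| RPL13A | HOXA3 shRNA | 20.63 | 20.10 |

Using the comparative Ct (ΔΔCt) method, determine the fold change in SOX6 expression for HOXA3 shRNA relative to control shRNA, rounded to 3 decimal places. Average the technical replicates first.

0.451

Mean Ct: SOX6 control shRNA 28.890; SOX6 HOXA3 shRNA 30.525; RPL13A control shRNA 19.880; RPL13A HOXA3 shRNA 20.365
ΔCt(control shRNA) = 28.890 − 19.880 = 9.010
ΔCt(HOXA3 shRNA) = 30.525 − 20.365 = 10.160
ΔΔCt = 10.160 − 9.010 = 1.150
Fold change = 2^(−1.150) = 0.4506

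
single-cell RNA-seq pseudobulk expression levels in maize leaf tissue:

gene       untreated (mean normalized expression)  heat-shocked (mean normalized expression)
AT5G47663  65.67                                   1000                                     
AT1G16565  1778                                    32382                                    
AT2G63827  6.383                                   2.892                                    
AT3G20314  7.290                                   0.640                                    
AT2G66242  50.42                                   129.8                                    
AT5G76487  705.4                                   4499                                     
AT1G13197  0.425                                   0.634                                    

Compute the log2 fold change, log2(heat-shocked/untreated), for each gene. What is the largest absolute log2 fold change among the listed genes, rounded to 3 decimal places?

4.187

log2(1000/65.67) = 3.929  (AT5G47663)
log2(32382/1778) = 4.187  (AT1G16565)
log2(2.892/6.383) = -1.142  (AT2G63827)
log2(0.640/7.290) = -3.510  (AT3G20314)
log2(129.8/50.42) = 1.364  (AT2G66242)
log2(4499/705.4) = 2.673  (AT5G76487)
log2(0.634/0.425) = 0.577  (AT1G13197)
The largest magnitude belongs to AT1G16565.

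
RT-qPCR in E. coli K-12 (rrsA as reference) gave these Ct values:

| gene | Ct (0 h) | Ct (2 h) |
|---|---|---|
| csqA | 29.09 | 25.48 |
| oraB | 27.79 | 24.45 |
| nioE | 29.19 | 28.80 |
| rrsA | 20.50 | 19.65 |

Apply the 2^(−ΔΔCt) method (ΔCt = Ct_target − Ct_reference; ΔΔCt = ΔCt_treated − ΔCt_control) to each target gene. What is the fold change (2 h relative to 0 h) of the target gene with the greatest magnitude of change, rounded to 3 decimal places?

6.774

csqA: ΔΔCt = (25.48−19.65) − (29.09−20.50) = 5.83 − 8.59 = -2.76; fold change = 2^2.76 = 6.774
oraB: ΔΔCt = (24.45−19.65) − (27.79−20.50) = 4.80 − 7.29 = -2.49; fold change = 2^2.49 = 5.618
nioE: ΔΔCt = (28.80−19.65) − (29.19−20.50) = 9.15 − 8.69 = 0.46; fold change = 2^-0.46 = 0.727
csqA has the largest |ΔΔCt| = 2.76.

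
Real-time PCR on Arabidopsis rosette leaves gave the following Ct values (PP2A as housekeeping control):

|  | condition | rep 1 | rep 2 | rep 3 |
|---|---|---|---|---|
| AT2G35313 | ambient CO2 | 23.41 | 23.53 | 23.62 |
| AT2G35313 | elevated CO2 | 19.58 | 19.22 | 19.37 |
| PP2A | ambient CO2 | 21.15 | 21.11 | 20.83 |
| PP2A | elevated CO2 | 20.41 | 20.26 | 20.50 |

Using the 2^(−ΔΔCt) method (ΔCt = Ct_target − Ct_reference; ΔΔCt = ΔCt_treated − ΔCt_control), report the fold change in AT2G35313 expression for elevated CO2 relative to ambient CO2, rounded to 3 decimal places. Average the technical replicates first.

11.236

Mean Ct: AT2G35313 ambient CO2 23.520; AT2G35313 elevated CO2 19.390; PP2A ambient CO2 21.030; PP2A elevated CO2 20.390
ΔCt(ambient CO2) = 23.520 − 21.030 = 2.490
ΔCt(elevated CO2) = 19.390 − 20.390 = -1.000
ΔΔCt = -1.000 − 2.490 = -3.490
Fold change = 2^(−(-3.490)) = 2^3.490 = 11.2356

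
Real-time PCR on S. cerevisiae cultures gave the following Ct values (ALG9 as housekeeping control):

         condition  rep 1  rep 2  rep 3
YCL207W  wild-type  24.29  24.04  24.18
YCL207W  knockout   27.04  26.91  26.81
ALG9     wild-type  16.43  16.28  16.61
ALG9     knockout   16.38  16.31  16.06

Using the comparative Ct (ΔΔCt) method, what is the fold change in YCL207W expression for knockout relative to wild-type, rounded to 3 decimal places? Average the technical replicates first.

Mean Ct: YCL207W wild-type 24.170; YCL207W knockout 26.920; ALG9 wild-type 16.440; ALG9 knockout 16.250
ΔCt(wild-type) = 24.170 − 16.440 = 7.730
ΔCt(knockout) = 26.920 − 16.250 = 10.670
ΔΔCt = 10.670 − 7.730 = 2.940
Fold change = 2^(−2.940) = 0.1303

0.130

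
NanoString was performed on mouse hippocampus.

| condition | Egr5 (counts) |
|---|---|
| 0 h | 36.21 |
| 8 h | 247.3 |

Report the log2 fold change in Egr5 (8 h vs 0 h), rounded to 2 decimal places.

Fold change = 247.3 / 36.21 = 6.8296
log2(6.8296) = 2.772

2.77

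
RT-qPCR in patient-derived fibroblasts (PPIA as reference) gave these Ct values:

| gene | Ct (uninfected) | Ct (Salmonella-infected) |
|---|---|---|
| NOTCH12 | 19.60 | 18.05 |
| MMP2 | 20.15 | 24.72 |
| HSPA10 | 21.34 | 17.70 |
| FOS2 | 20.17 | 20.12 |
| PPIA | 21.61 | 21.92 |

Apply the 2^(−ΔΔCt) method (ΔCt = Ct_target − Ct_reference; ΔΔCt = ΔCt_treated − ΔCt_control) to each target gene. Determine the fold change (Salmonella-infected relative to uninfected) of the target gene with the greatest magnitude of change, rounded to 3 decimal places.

NOTCH12: ΔΔCt = (18.05−21.92) − (19.60−21.61) = -3.87 − (-2.01) = -1.86; fold change = 2^1.86 = 3.630
MMP2: ΔΔCt = (24.72−21.92) − (20.15−21.61) = 2.80 − (-1.46) = 4.26; fold change = 2^-4.26 = 0.052
HSPA10: ΔΔCt = (17.70−21.92) − (21.34−21.61) = -4.22 − (-0.27) = -3.95; fold change = 2^3.95 = 15.455
FOS2: ΔΔCt = (20.12−21.92) − (20.17−21.61) = -1.80 − (-1.44) = -0.36; fold change = 2^0.36 = 1.283
MMP2 has the largest |ΔΔCt| = 4.26.

0.052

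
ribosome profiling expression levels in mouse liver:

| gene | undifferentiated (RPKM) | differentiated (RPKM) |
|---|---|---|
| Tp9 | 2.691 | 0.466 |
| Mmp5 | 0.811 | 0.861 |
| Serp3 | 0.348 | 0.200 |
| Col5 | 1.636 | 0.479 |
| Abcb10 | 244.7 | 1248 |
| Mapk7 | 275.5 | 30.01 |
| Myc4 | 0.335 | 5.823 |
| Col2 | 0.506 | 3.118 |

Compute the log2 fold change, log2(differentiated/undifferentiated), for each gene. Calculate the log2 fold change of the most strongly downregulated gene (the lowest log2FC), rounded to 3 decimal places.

log2(0.466/2.691) = -2.530  (Tp9)
log2(0.861/0.811) = 0.086  (Mmp5)
log2(0.200/0.348) = -0.799  (Serp3)
log2(0.479/1.636) = -1.772  (Col5)
log2(1248/244.7) = 2.351  (Abcb10)
log2(30.01/275.5) = -3.199  (Mapk7)
log2(5.823/0.335) = 4.120  (Myc4)
log2(3.118/0.506) = 2.623  (Col2)
Mapk7 is most strongly downregulated.

-3.199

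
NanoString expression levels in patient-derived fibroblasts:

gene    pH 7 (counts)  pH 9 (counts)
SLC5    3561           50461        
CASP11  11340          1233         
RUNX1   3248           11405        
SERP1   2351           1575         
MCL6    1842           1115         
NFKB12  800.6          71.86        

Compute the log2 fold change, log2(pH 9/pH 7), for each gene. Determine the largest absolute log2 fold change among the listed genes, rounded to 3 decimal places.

log2(50461/3561) = 3.825  (SLC5)
log2(1233/11340) = -3.201  (CASP11)
log2(11405/3248) = 1.812  (RUNX1)
log2(1575/2351) = -0.578  (SERP1)
log2(1115/1842) = -0.724  (MCL6)
log2(71.86/800.6) = -3.478  (NFKB12)
The largest magnitude belongs to SLC5.

3.825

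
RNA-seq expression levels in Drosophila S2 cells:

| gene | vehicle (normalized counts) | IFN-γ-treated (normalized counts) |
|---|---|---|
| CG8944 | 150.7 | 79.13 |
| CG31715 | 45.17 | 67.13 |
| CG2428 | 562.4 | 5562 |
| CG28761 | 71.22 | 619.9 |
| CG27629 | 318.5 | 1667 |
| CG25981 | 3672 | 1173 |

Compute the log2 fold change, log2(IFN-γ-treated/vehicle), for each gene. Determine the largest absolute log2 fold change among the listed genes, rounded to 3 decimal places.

log2(79.13/150.7) = -0.929  (CG8944)
log2(67.13/45.17) = 0.572  (CG31715)
log2(5562/562.4) = 3.306  (CG2428)
log2(619.9/71.22) = 3.122  (CG28761)
log2(1667/318.5) = 2.388  (CG27629)
log2(1173/3672) = -1.646  (CG25981)
The largest magnitude belongs to CG2428.

3.306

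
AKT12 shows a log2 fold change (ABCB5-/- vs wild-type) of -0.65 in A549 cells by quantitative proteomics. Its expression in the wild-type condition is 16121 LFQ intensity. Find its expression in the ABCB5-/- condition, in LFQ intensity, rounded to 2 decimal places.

Fold change = 2^(-0.65) = 0.6373
ABCB5-/- expression = 16121 × 0.6373 = 10273.60

10273.60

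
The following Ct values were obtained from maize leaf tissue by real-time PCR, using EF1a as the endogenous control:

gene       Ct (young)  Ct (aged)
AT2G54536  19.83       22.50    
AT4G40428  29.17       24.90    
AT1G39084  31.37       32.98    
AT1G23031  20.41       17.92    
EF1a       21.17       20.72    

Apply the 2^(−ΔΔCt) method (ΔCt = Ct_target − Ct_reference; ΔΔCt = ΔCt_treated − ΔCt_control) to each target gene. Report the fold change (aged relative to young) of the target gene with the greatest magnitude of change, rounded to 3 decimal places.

14.123

AT2G54536: ΔΔCt = (22.50−20.72) − (19.83−21.17) = 1.78 − (-1.34) = 3.12; fold change = 2^-3.12 = 0.115
AT4G40428: ΔΔCt = (24.90−20.72) − (29.17−21.17) = 4.18 − 8.00 = -3.82; fold change = 2^3.82 = 14.123
AT1G39084: ΔΔCt = (32.98−20.72) − (31.37−21.17) = 12.26 − 10.20 = 2.06; fold change = 2^-2.06 = 0.240
AT1G23031: ΔΔCt = (17.92−20.72) − (20.41−21.17) = -2.80 − (-0.76) = -2.04; fold change = 2^2.04 = 4.112
AT4G40428 has the largest |ΔΔCt| = 3.82.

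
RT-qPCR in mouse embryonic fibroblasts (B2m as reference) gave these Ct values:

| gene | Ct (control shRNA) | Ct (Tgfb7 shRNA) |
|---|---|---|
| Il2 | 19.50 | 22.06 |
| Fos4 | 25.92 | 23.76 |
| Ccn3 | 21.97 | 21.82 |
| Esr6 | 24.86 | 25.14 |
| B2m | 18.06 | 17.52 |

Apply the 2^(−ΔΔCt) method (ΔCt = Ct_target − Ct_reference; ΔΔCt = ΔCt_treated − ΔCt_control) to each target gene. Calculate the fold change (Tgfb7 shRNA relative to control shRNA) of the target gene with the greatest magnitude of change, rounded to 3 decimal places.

Il2: ΔΔCt = (22.06−17.52) − (19.50−18.06) = 4.54 − 1.44 = 3.10; fold change = 2^-3.10 = 0.117
Fos4: ΔΔCt = (23.76−17.52) − (25.92−18.06) = 6.24 − 7.86 = -1.62; fold change = 2^1.62 = 3.074
Ccn3: ΔΔCt = (21.82−17.52) − (21.97−18.06) = 4.30 − 3.91 = 0.39; fold change = 2^-0.39 = 0.763
Esr6: ΔΔCt = (25.14−17.52) − (24.86−18.06) = 7.62 − 6.80 = 0.82; fold change = 2^-0.82 = 0.566
Il2 has the largest |ΔΔCt| = 3.10.

0.117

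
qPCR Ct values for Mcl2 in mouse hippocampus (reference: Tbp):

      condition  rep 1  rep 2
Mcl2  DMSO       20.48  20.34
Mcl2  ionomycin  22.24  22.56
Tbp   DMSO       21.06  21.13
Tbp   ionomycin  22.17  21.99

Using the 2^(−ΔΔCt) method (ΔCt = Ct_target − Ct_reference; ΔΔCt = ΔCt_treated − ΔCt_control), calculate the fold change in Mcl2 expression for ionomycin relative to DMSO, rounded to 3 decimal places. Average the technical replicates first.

0.498

Mean Ct: Mcl2 DMSO 20.410; Mcl2 ionomycin 22.400; Tbp DMSO 21.095; Tbp ionomycin 22.080
ΔCt(DMSO) = 20.410 − 21.095 = -0.685
ΔCt(ionomycin) = 22.400 − 22.080 = 0.320
ΔΔCt = 0.320 − (-0.685) = 1.005
Fold change = 2^(−1.005) = 0.4983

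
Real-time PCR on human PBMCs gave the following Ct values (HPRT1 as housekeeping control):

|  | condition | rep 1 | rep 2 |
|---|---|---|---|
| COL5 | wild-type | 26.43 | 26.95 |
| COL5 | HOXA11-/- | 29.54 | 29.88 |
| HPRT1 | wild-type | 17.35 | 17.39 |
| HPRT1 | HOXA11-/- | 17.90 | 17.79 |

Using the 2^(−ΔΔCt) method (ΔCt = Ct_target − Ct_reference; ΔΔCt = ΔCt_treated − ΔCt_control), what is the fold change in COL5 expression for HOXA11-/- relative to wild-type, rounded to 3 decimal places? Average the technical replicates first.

0.171

Mean Ct: COL5 wild-type 26.690; COL5 HOXA11-/- 29.710; HPRT1 wild-type 17.370; HPRT1 HOXA11-/- 17.845
ΔCt(wild-type) = 26.690 − 17.370 = 9.320
ΔCt(HOXA11-/-) = 29.710 − 17.845 = 11.865
ΔΔCt = 11.865 − 9.320 = 2.545
Fold change = 2^(−2.545) = 0.1713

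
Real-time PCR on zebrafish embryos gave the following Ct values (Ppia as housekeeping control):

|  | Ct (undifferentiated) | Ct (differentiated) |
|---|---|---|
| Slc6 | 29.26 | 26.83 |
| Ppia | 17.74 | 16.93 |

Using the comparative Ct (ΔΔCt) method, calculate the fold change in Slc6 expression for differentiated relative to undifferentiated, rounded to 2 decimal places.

3.07

ΔCt(undifferentiated) = 29.260 − 17.740 = 11.520
ΔCt(differentiated) = 26.830 − 16.930 = 9.900
ΔΔCt = 9.900 − 11.520 = -1.620
Fold change = 2^(−(-1.620)) = 2^1.620 = 3.074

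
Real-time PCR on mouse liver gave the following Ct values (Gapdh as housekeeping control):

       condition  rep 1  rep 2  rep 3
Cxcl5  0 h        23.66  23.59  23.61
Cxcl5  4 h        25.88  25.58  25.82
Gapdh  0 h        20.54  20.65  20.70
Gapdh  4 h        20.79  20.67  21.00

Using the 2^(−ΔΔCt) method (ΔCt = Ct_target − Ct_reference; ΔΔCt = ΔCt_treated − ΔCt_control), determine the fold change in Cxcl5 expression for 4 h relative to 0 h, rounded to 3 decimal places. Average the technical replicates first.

0.259

Mean Ct: Cxcl5 0 h 23.620; Cxcl5 4 h 25.760; Gapdh 0 h 20.630; Gapdh 4 h 20.820
ΔCt(0 h) = 23.620 − 20.630 = 2.990
ΔCt(4 h) = 25.760 − 20.820 = 4.940
ΔΔCt = 4.940 − 2.990 = 1.950
Fold change = 2^(−1.950) = 0.2588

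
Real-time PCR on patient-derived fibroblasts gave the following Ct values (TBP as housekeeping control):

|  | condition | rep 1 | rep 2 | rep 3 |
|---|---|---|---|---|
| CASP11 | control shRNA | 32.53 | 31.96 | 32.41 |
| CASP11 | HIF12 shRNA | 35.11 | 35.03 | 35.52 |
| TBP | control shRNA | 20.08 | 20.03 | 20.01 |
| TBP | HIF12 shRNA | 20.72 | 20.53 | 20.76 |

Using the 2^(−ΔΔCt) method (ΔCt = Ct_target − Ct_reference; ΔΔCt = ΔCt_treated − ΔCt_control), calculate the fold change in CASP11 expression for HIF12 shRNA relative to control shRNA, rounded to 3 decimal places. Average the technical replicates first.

Mean Ct: CASP11 control shRNA 32.300; CASP11 HIF12 shRNA 35.220; TBP control shRNA 20.040; TBP HIF12 shRNA 20.670
ΔCt(control shRNA) = 32.300 − 20.040 = 12.260
ΔCt(HIF12 shRNA) = 35.220 − 20.670 = 14.550
ΔΔCt = 14.550 − 12.260 = 2.290
Fold change = 2^(−2.290) = 0.2045

0.204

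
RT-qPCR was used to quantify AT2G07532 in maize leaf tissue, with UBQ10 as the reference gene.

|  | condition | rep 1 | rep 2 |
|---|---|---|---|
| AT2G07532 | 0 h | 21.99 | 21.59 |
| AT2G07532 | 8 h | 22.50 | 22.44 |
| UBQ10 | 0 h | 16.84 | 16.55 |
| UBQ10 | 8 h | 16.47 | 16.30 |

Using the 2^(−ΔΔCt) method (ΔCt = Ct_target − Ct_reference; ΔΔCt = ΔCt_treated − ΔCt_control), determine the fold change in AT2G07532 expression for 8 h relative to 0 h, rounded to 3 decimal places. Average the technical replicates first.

Mean Ct: AT2G07532 0 h 21.790; AT2G07532 8 h 22.470; UBQ10 0 h 16.695; UBQ10 8 h 16.385
ΔCt(0 h) = 21.790 − 16.695 = 5.095
ΔCt(8 h) = 22.470 − 16.385 = 6.085
ΔΔCt = 6.085 − 5.095 = 0.990
Fold change = 2^(−0.990) = 0.5035

0.503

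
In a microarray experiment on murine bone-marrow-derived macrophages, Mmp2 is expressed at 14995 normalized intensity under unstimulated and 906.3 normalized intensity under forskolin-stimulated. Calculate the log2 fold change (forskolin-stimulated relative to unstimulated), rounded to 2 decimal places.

Fold change = 906.3 / 14995 = 0.0604
log2(0.0604) = -4.048

-4.05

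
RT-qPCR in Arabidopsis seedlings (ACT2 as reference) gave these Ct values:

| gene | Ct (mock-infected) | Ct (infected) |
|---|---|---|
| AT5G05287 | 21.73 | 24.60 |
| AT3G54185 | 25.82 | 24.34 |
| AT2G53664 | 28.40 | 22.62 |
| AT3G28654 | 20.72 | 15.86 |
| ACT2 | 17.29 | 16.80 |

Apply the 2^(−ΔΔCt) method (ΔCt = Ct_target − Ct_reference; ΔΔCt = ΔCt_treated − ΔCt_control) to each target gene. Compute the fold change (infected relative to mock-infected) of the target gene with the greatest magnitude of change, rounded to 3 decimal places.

AT5G05287: ΔΔCt = (24.60−16.80) − (21.73−17.29) = 7.80 − 4.44 = 3.36; fold change = 2^-3.36 = 0.097
AT3G54185: ΔΔCt = (24.34−16.80) − (25.82−17.29) = 7.54 − 8.53 = -0.99; fold change = 2^0.99 = 1.986
AT2G53664: ΔΔCt = (22.62−16.80) − (28.40−17.29) = 5.82 − 11.11 = -5.29; fold change = 2^5.29 = 39.124
AT3G28654: ΔΔCt = (15.86−16.80) − (20.72−17.29) = -0.94 − 3.43 = -4.37; fold change = 2^4.37 = 20.678
AT2G53664 has the largest |ΔΔCt| = 5.29.

39.124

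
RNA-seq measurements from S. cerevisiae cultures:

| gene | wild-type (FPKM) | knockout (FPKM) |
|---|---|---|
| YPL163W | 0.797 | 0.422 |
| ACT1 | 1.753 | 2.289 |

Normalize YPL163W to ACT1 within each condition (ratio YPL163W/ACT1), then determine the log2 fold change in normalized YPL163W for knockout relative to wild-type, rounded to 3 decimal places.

YPL163W/ACT1 (wild-type) = 0.797 / 1.753 = 0.45465
YPL163W/ACT1 (knockout) = 0.422 / 2.289 = 0.18436
Fold change = 0.18436 / 0.45465 = 0.4055
log2(0.4055) = -1.3022

-1.302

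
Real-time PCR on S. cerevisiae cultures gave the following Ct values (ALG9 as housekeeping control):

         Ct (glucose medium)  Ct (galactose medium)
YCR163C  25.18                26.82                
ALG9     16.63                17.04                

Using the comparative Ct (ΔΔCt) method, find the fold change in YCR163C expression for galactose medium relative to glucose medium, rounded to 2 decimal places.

ΔCt(glucose medium) = 25.180 − 16.630 = 8.550
ΔCt(galactose medium) = 26.820 − 17.040 = 9.780
ΔΔCt = 9.780 − 8.550 = 1.230
Fold change = 2^(−1.230) = 0.426

0.43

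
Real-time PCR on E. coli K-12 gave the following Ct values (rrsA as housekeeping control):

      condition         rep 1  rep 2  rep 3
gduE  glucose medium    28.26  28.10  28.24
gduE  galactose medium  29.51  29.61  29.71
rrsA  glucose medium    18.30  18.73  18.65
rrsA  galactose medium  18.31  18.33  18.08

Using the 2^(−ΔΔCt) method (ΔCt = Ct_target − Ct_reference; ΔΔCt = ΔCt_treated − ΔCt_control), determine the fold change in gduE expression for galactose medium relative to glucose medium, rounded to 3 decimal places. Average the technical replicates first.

Mean Ct: gduE glucose medium 28.200; gduE galactose medium 29.610; rrsA glucose medium 18.560; rrsA galactose medium 18.240
ΔCt(glucose medium) = 28.200 − 18.560 = 9.640
ΔCt(galactose medium) = 29.610 − 18.240 = 11.370
ΔΔCt = 11.370 − 9.640 = 1.730
Fold change = 2^(−1.730) = 0.3015

0.301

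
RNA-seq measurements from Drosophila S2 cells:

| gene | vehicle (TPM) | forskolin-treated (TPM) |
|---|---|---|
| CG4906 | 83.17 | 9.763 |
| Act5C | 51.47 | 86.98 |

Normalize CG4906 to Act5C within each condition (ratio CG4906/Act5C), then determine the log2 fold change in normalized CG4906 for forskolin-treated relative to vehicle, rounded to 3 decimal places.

CG4906/Act5C (vehicle) = 83.17 / 51.47 = 1.6159
CG4906/Act5C (forskolin-treated) = 9.763 / 86.98 = 0.11224
Fold change = 0.11224 / 1.6159 = 0.0695
log2(0.0695) = -3.8476

-3.848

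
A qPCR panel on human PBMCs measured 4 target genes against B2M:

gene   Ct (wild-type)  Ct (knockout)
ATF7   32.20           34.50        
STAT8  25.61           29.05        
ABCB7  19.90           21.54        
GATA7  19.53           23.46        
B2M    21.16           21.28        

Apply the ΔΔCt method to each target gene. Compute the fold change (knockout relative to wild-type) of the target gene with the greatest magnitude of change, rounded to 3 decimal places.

0.071

ATF7: ΔΔCt = (34.50−21.28) − (32.20−21.16) = 13.22 − 11.04 = 2.18; fold change = 2^-2.18 = 0.221
STAT8: ΔΔCt = (29.05−21.28) − (25.61−21.16) = 7.77 − 4.45 = 3.32; fold change = 2^-3.32 = 0.100
ABCB7: ΔΔCt = (21.54−21.28) − (19.90−21.16) = 0.26 − (-1.26) = 1.52; fold change = 2^-1.52 = 0.349
GATA7: ΔΔCt = (23.46−21.28) − (19.53−21.16) = 2.18 − (-1.63) = 3.81; fold change = 2^-3.81 = 0.071
GATA7 has the largest |ΔΔCt| = 3.81.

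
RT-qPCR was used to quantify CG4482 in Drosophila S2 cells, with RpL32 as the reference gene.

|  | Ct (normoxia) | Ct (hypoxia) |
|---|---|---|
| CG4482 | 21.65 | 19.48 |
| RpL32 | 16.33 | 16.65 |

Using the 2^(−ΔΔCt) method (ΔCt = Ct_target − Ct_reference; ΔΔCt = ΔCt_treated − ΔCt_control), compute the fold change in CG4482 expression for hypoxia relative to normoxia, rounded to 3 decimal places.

ΔCt(normoxia) = 21.650 − 16.330 = 5.320
ΔCt(hypoxia) = 19.480 − 16.650 = 2.830
ΔΔCt = 2.830 − 5.320 = -2.490
Fold change = 2^(−(-2.490)) = 2^2.490 = 5.6178

5.618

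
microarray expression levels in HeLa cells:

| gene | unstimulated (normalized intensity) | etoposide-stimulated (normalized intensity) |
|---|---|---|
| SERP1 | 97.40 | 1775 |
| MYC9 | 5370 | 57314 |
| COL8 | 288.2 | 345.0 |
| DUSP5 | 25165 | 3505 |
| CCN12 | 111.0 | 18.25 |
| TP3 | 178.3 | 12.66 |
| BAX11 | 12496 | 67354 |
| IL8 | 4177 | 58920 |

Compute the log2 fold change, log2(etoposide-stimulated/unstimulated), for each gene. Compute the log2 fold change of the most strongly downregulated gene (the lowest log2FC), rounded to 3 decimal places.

log2(1775/97.40) = 4.188  (SERP1)
log2(57314/5370) = 3.416  (MYC9)
log2(345.0/288.2) = 0.260  (COL8)
log2(3505/25165) = -2.844  (DUSP5)
log2(18.25/111.0) = -2.605  (CCN12)
log2(12.66/178.3) = -3.816  (TP3)
log2(67354/12496) = 2.430  (BAX11)
log2(58920/4177) = 3.818  (IL8)
TP3 is most strongly downregulated.

-3.816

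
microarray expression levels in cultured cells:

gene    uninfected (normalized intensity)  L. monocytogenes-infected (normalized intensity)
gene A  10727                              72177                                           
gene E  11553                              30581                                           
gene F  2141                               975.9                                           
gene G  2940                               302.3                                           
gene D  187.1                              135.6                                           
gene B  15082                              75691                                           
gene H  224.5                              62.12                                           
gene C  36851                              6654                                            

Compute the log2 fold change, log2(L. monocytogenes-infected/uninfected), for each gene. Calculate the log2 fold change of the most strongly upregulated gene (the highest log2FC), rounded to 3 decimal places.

2.750

log2(72177/10727) = 2.750  (gene A)
log2(30581/11553) = 1.404  (gene E)
log2(975.9/2141) = -1.133  (gene F)
log2(302.3/2940) = -3.282  (gene G)
log2(135.6/187.1) = -0.464  (gene D)
log2(75691/15082) = 2.327  (gene B)
log2(62.12/224.5) = -1.854  (gene H)
log2(6654/36851) = -2.469  (gene C)
gene A is most strongly upregulated.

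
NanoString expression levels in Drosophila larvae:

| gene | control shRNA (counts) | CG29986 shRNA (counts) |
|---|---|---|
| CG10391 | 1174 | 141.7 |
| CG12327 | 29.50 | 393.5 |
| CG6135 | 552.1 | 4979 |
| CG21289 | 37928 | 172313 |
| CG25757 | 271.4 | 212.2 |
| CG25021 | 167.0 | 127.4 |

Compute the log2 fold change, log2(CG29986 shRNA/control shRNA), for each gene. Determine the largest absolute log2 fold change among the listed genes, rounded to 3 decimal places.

log2(141.7/1174) = -3.051  (CG10391)
log2(393.5/29.50) = 3.738  (CG12327)
log2(4979/552.1) = 3.173  (CG6135)
log2(172313/37928) = 2.184  (CG21289)
log2(212.2/271.4) = -0.355  (CG25757)
log2(127.4/167.0) = -0.390  (CG25021)
The largest magnitude belongs to CG12327.

3.738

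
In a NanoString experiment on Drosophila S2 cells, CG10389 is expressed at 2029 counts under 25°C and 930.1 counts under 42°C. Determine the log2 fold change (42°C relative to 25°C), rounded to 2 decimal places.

Fold change = 930.1 / 2029 = 0.4584
log2(0.4584) = -1.125

-1.13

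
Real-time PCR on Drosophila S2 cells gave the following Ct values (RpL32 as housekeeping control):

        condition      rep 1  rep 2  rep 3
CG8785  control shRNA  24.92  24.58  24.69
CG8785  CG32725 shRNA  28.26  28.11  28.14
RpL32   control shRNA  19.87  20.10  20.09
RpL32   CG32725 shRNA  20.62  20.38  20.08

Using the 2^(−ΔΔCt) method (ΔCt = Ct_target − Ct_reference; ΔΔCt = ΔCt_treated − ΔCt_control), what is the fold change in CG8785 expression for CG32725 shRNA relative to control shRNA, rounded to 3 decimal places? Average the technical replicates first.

Mean Ct: CG8785 control shRNA 24.730; CG8785 CG32725 shRNA 28.170; RpL32 control shRNA 20.020; RpL32 CG32725 shRNA 20.360
ΔCt(control shRNA) = 24.730 − 20.020 = 4.710
ΔCt(CG32725 shRNA) = 28.170 − 20.360 = 7.810
ΔΔCt = 7.810 − 4.710 = 3.100
Fold change = 2^(−3.100) = 0.1166

0.117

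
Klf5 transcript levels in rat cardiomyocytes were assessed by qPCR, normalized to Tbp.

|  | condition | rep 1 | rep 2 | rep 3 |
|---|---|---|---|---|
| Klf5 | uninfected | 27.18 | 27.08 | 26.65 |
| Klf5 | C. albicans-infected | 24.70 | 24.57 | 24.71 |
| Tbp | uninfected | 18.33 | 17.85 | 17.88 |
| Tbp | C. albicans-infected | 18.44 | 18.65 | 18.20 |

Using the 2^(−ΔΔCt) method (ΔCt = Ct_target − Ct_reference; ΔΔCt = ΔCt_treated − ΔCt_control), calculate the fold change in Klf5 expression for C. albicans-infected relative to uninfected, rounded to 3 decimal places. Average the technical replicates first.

6.589

Mean Ct: Klf5 uninfected 26.970; Klf5 C. albicans-infected 24.660; Tbp uninfected 18.020; Tbp C. albicans-infected 18.430
ΔCt(uninfected) = 26.970 − 18.020 = 8.950
ΔCt(C. albicans-infected) = 24.660 − 18.430 = 6.230
ΔΔCt = 6.230 − 8.950 = -2.720
Fold change = 2^(−(-2.720)) = 2^2.720 = 6.5887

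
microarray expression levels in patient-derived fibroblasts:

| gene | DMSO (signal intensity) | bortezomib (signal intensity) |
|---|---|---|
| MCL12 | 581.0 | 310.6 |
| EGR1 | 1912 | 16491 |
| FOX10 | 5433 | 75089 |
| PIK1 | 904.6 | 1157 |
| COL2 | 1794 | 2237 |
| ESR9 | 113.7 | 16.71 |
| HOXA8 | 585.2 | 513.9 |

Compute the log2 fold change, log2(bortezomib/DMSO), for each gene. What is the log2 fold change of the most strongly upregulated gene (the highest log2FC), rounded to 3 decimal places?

log2(310.6/581.0) = -0.903  (MCL12)
log2(16491/1912) = 3.109  (EGR1)
log2(75089/5433) = 3.789  (FOX10)
log2(1157/904.6) = 0.355  (PIK1)
log2(2237/1794) = 0.318  (COL2)
log2(16.71/113.7) = -2.766  (ESR9)
log2(513.9/585.2) = -0.187  (HOXA8)
FOX10 is most strongly upregulated.

3.789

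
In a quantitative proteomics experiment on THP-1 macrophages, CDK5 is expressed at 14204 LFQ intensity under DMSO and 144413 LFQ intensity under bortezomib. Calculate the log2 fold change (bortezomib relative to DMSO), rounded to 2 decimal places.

Fold change = 144413 / 14204 = 10.1671
log2(10.1671) = 3.346

3.35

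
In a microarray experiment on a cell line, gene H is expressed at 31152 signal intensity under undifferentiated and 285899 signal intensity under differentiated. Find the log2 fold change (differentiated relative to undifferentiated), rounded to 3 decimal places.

3.198

Fold change = 285899 / 31152 = 9.1775
log2(9.1775) = 3.1981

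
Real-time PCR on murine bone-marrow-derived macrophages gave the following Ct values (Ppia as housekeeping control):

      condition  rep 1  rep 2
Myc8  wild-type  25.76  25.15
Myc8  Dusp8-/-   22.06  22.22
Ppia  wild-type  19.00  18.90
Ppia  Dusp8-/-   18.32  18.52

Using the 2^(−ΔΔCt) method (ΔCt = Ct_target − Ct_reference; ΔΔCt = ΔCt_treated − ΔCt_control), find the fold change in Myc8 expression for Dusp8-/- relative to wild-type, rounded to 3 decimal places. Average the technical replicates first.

Mean Ct: Myc8 wild-type 25.455; Myc8 Dusp8-/- 22.140; Ppia wild-type 18.950; Ppia Dusp8-/- 18.420
ΔCt(wild-type) = 25.455 − 18.950 = 6.505
ΔCt(Dusp8-/-) = 22.140 − 18.420 = 3.720
ΔΔCt = 3.720 − 6.505 = -2.785
Fold change = 2^(−(-2.785)) = 2^2.785 = 6.8924

6.892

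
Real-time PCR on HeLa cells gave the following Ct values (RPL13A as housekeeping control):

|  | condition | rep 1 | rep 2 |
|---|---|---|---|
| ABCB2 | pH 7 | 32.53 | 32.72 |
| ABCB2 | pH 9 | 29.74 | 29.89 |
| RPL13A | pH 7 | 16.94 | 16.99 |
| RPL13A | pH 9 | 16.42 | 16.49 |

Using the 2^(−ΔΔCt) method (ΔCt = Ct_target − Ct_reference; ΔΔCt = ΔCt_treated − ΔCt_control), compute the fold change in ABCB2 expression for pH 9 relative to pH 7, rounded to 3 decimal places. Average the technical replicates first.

4.925

Mean Ct: ABCB2 pH 7 32.625; ABCB2 pH 9 29.815; RPL13A pH 7 16.965; RPL13A pH 9 16.455
ΔCt(pH 7) = 32.625 − 16.965 = 15.660
ΔCt(pH 9) = 29.815 − 16.455 = 13.360
ΔΔCt = 13.360 − 15.660 = -2.300
Fold change = 2^(−(-2.300)) = 2^2.300 = 4.9246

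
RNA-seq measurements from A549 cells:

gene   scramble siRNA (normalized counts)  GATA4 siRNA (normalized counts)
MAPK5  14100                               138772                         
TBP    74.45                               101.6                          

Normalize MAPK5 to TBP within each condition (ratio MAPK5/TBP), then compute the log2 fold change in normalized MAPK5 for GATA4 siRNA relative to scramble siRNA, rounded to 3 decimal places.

MAPK5/TBP (scramble siRNA) = 14100 / 74.45 = 189.39
MAPK5/TBP (GATA4 siRNA) = 138772 / 101.6 = 1365.9
Fold change = 1365.9 / 189.39 = 7.2120
log2(7.2120) = 2.8504

2.850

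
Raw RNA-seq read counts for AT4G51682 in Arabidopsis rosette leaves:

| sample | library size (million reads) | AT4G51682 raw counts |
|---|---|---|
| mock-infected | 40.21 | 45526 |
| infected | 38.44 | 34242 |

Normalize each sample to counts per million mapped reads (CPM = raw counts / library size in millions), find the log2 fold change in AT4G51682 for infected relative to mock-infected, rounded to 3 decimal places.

-0.346

CPM(mock-infected) = 45526 / 40.21 = 1132.2059
CPM(infected) = 34242 / 38.44 = 890.7908
Fold change = 890.7908 / 1132.2059 = 0.78677
log2(0.78677) = -0.3460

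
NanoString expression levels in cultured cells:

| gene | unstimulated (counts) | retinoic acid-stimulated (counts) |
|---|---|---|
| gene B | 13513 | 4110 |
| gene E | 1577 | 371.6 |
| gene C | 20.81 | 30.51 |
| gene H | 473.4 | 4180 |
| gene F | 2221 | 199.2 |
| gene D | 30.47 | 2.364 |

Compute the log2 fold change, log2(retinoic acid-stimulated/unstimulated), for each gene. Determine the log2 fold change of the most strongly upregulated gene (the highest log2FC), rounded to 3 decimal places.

3.142

log2(4110/13513) = -1.717  (gene B)
log2(371.6/1577) = -2.085  (gene E)
log2(30.51/20.81) = 0.552  (gene C)
log2(4180/473.4) = 3.142  (gene H)
log2(199.2/2221) = -3.479  (gene F)
log2(2.364/30.47) = -3.688  (gene D)
gene H is most strongly upregulated.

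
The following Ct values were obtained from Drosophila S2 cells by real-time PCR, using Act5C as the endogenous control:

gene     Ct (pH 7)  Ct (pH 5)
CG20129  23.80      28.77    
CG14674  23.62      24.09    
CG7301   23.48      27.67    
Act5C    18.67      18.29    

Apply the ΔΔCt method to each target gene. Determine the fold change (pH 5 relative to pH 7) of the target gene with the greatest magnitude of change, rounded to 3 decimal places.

0.025

CG20129: ΔΔCt = (28.77−18.29) − (23.80−18.67) = 10.48 − 5.13 = 5.35; fold change = 2^-5.35 = 0.025
CG14674: ΔΔCt = (24.09−18.29) − (23.62−18.67) = 5.80 − 4.95 = 0.85; fold change = 2^-0.85 = 0.555
CG7301: ΔΔCt = (27.67−18.29) − (23.48−18.67) = 9.38 − 4.81 = 4.57; fold change = 2^-4.57 = 0.042
CG20129 has the largest |ΔΔCt| = 5.35.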